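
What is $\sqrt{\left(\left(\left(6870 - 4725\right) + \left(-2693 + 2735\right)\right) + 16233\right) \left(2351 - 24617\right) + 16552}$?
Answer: $4 i \sqrt{25632698} \approx 20252.0 i$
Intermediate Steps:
$\sqrt{\left(\left(\left(6870 - 4725\right) + \left(-2693 + 2735\right)\right) + 16233\right) \left(2351 - 24617\right) + 16552} = \sqrt{\left(\left(2145 + 42\right) + 16233\right) \left(-22266\right) + 16552} = \sqrt{\left(2187 + 16233\right) \left(-22266\right) + 16552} = \sqrt{18420 \left(-22266\right) + 16552} = \sqrt{-410139720 + 16552} = \sqrt{-410123168} = 4 i \sqrt{25632698}$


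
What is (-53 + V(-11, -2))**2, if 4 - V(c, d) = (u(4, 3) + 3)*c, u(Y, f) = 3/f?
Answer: 25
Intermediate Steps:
V(c, d) = 4 - 4*c (V(c, d) = 4 - (3/3 + 3)*c = 4 - (3*(1/3) + 3)*c = 4 - (1 + 3)*c = 4 - 4*c)
(-53 + V(-11, -2))**2 = (-53 + (4 - 4*(-11)))**2 = (-53 + (4 + 44))**2 = (-53 + 48)**2 = (-5)**2 = 25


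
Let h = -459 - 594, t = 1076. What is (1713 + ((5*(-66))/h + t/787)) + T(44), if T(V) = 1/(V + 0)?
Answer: 20841238225/12154428 ≈ 1714.7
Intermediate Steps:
h = -1053
T(V) = 1/V
(1713 + ((5*(-66))/h + t/787)) + T(44) = (1713 + ((5*(-66))/(-1053) + 1076/787)) + 1/44 = (1713 + (-330*(-1/1053) + 1076*(1/787))) + 1/44 = (1713 + (110/351 + 1076/787)) + 1/44 = (1713 + 464246/276237) + 1/44 = 473658227/276237 + 1/44 = 20841238225/12154428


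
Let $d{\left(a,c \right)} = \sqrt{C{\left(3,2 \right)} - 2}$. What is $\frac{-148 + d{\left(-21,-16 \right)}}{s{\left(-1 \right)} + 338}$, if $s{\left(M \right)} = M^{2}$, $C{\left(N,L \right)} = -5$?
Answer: $- \frac{148}{339} + \frac{i \sqrt{7}}{339} \approx -0.43658 + 0.0078046 i$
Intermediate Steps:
$d{\left(a,c \right)} = i \sqrt{7}$ ($d{\left(a,c \right)} = \sqrt{-5 - 2} = \sqrt{-7} = i \sqrt{7}$)
$\frac{-148 + d{\left(-21,-16 \right)}}{s{\left(-1 \right)} + 338} = \frac{-148 + i \sqrt{7}}{\left(-1\right)^{2} + 338} = \frac{-148 + i \sqrt{7}}{1 + 338} = \frac{-148 + i \sqrt{7}}{339} = \left(-148 + i \sqrt{7}\right) \frac{1}{339} = - \frac{148}{339} + \frac{i \sqrt{7}}{339}$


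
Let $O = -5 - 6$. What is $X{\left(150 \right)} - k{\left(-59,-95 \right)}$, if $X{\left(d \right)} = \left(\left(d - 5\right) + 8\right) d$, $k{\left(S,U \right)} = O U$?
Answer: $21905$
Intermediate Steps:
$O = -11$ ($O = -5 - 6 = -11$)
$k{\left(S,U \right)} = - 11 U$
$X{\left(d \right)} = d \left(3 + d\right)$ ($X{\left(d \right)} = \left(\left(-5 + d\right) + 8\right) d = \left(3 + d\right) d = d \left(3 + d\right)$)
$X{\left(150 \right)} - k{\left(-59,-95 \right)} = 150 \left(3 + 150\right) - \left(-11\right) \left(-95\right) = 150 \cdot 153 - 1045 = 22950 - 1045 = 21905$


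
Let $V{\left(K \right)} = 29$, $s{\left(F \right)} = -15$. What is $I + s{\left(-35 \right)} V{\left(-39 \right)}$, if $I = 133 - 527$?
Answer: $-829$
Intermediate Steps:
$I = -394$
$I + s{\left(-35 \right)} V{\left(-39 \right)} = -394 - 435 = -829$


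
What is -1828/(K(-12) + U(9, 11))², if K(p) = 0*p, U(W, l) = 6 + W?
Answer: -1828/225 ≈ -8.1245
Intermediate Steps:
K(p) = 0
-1828/(K(-12) + U(9, 11))² = -1828/(0 + (6 + 9))² = -1828/(0 + 15)² = -1828/(15²) = -1828/225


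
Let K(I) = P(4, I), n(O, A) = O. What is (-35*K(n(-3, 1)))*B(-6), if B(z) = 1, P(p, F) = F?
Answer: 105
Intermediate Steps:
K(I) = I
(-35*K(n(-3, 1)))*B(-6) = -35*(-3)*1 = 105*1 = 105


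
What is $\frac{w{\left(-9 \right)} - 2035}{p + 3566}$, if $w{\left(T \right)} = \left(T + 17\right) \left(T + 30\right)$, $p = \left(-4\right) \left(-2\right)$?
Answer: $- \frac{1867}{3574} \approx -0.52238$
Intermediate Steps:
$p = 8$
$w{\left(T \right)} = \left(17 + T\right) \left(30 + T\right)$
$\frac{w{\left(-9 \right)} - 2035}{p + 3566} = \frac{\left(510 + \left(-9\right)^{2} + 47 \left(-9\right)\right) - 2035}{8 + 3566} = \frac{\left(510 + 81 - 423\right) - 2035}{3574} = \left(168 - 2035\right) \frac{1}{3574} = \left(-1867\right) \frac{1}{3574} = - \frac{1867}{3574}$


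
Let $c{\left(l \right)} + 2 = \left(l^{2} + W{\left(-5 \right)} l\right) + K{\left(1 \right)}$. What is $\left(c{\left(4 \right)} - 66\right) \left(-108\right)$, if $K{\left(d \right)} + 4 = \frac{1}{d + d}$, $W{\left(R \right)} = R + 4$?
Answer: $6426$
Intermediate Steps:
$W{\left(R \right)} = 4 + R$
$K{\left(d \right)} = -4 + \frac{1}{2 d}$ ($K{\left(d \right)} = -4 + \frac{1}{d + d} = -4 + \frac{1}{2 d}$)
$c{\left(l \right)} = - \frac{11}{2} + l^{2} - l$ ($c{\left(l \right)} = -2 - \left(4 - \frac{1}{2} - l^{2} - \left(4 - 5\right) l\right) = -2 + \left(\left(l^{2} - l\right) + \left(-4 + \frac{1}{2} \cdot 1\right)\right) = -2 + \left(\left(l^{2} - l\right) + \left(-4 + \frac{1}{2}\right)\right) = -2 - \left(\frac{7}{2} + l - l^{2}\right) = - \frac{11}{2} + l^{2} - l$)
$\left(c{\left(4 \right)} - 66\right) \left(-108\right) = \left(\left(- \frac{11}{2} + 4^{2} - 4\right) - 66\right) \left(-108\right) = \left(\left(- \frac{11}{2} + 16 - 4\right) - 66\right) \left(-108\right) = \left(\frac{13}{2} - 66\right) \left(-108\right) = \left(- \frac{119}{2}\right) \left(-108\right) = 6426$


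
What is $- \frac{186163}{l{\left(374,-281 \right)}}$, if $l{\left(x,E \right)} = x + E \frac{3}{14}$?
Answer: $- \frac{2606282}{4393} \approx -593.28$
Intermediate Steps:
$l{\left(x,E \right)} = x + \frac{3 E}{14}$ ($l{\left(x,E \right)} = x + E 3 \cdot \frac{1}{14} = x + E \frac{3}{14} = x + \frac{3 E}{14}$)
$- \frac{186163}{l{\left(374,-281 \right)}} = - \frac{186163}{374 + \frac{3}{14} \left(-281\right)} = - \frac{186163}{374 - \frac{843}{14}} = - \frac{186163}{\frac{4393}{14}} = \left(-186163\right) \frac{14}{4393} = - \frac{2606282}{4393}$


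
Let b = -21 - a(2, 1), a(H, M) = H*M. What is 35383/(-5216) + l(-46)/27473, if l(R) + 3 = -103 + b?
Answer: -972750023/143299168 ≈ -6.7882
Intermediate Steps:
b = -23 (b = -21 - 2 = -23)
l(R) = -129 (l(R) = -3 + (-103 - 23) = -3 - 126 = -129)
35383/(-5216) + l(-46)/27473 = 35383/(-5216) - 129/27473 = 35383*(-1/5216) - 129*1/27473 = -35383/5216 - 129/27473 = -972750023/143299168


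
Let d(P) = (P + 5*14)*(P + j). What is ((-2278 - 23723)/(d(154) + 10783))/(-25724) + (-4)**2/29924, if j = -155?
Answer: 1280992345/2031987095396 ≈ 0.00063041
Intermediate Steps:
d(P) = (-155 + P)*(70 + P) (d(P) = (P + 5*14)*(P - 155) = (P + 70)*(-155 + P) = (70 + P)*(-155 + P) = (-155 + P)*(70 + P))
((-2278 - 23723)/(d(154) + 10783))/(-25724) + (-4)**2/29924 = ((-2278 - 23723)/((-10850 + 154**2 - 85*154) + 10783))/(-25724) + (-4)**2/29924 = -26001/((-10850 + 23716 - 13090) + 10783)*(-1/25724) + 16*(1/29924) = -26001/(-224 + 10783)*(-1/25724) + 4/7481 = -26001/10559*(-1/25724) + 4/7481 = 26001/271619716 + 4/7481 = 1280992345/2031987095396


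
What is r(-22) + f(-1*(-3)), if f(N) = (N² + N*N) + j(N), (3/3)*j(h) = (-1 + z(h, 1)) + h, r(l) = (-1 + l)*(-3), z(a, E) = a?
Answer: 92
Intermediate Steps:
r(l) = 3 - 3*l
j(h) = -1 + 2*h (j(h) = (-1 + h) + h = -1 + 2*h)
f(N) = -1 + 2*N + 2*N² (f(N) = (N² + N*N) + (-1 + 2*N) = (N² + N²) + (-1 + 2*N) = 2*N² + (-1 + 2*N) = -1 + 2*N + 2*N²)
r(-22) + f(-1*(-3)) = (3 - 3*(-22)) + (-1 + 2*(-1*(-3)) + 2*(-1*(-3))²) = (3 + 66) + (-1 + 2*3 + 2*3²) = 69 + (-1 + 6 + 2*9) = 69 + (-1 + 6 + 18) = 69 + 23 = 92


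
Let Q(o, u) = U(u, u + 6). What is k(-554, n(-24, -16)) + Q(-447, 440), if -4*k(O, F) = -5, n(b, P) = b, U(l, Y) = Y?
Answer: 1789/4 ≈ 447.25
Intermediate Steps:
Q(o, u) = 6 + u (Q(o, u) = u + 6 = 6 + u)
k(O, F) = 5/4 (k(O, F) = -¼*(-5) = 5/4)
k(-554, n(-24, -16)) + Q(-447, 440) = 5/4 + (6 + 440) = 5/4 + 446 = 1789/4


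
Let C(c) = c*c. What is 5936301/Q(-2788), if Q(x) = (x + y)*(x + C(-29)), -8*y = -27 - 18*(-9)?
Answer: 15830136/14562911 ≈ 1.0870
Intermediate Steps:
C(c) = c²
y = -135/8 (y = -(-27 - 18*(-9))/8 = -(-27 + 162)/8 = -⅛*135 = -135/8 ≈ -16.875)
Q(x) = (841 + x)*(-135/8 + x) (Q(x) = (x - 135/8)*(x + (-29)²) = (-135/8 + x)*(x + 841) = (-135/8 + x)*(841 + x) = (841 + x)*(-135/8 + x))
5936301/Q(-2788) = 5936301/(-113535/8 + (-2788)² + (6593/8)*(-2788)) = 5936301/(-113535/8 + 7772944 - 4595321/2) = 5936301/(43688733/8) = 5936301*(8/43688733) = 15830136/14562911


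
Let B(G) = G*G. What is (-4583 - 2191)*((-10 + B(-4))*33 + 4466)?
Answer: -31593936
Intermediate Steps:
B(G) = G²
(-4583 - 2191)*((-10 + B(-4))*33 + 4466) = (-4583 - 2191)*((-10 + (-4)²)*33 + 4466) = -6774*((-10 + 16)*33 + 4466) = -6774*(6*33 + 4466) = -6774*(198 + 4466) = -6774*4664 = -31593936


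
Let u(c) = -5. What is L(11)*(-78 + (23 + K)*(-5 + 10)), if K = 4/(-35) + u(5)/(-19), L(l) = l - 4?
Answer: 5020/19 ≈ 264.21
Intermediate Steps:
L(l) = -4 + l
K = 99/665 (K = 4/(-35) - 5/(-19) = 4*(-1/35) - 5*(-1/19) = -4/35 + 5/19 = 99/665 ≈ 0.14887)
L(11)*(-78 + (23 + K)*(-5 + 10)) = (-4 + 11)*(-78 + (23 + 99/665)*(-5 + 10)) = 7*(-78 + (15394/665)*5) = 7*(-78 + 15394/133) = 7*(5020/133) = 5020/19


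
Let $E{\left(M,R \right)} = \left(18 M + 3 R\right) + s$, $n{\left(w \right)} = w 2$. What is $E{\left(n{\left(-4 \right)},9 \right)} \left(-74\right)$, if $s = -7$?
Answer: $9176$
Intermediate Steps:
$n{\left(w \right)} = 2 w$
$E{\left(M,R \right)} = -7 + 3 R + 18 M$ ($E{\left(M,R \right)} = \left(18 M + 3 R\right) - 7 = \left(3 R + 18 M\right) - 7 = -7 + 3 R + 18 M$)
$E{\left(n{\left(-4 \right)},9 \right)} \left(-74\right) = \left(-7 + 3 \cdot 9 + 18 \cdot 2 \left(-4\right)\right) \left(-74\right) = \left(-7 + 27 + 18 \left(-8\right)\right) \left(-74\right) = \left(-7 + 27 - 144\right) \left(-74\right) = \left(-124\right) \left(-74\right) = 9176$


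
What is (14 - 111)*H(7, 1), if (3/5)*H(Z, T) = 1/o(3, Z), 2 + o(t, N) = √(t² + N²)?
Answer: -485/81 - 485*√58/162 ≈ -28.788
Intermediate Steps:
o(t, N) = -2 + √(N² + t²) (o(t, N) = -2 + √(t² + N²) = -2 + √(N² + t²))
H(Z, T) = 5/(3*(-2 + √(9 + Z²))) (H(Z, T) = 5/(3*(-2 + √(Z² + 3²))) = 5/(3*(-2 + √(Z² + 9))) = 5/(3*(-2 + √(9 + Z²))))
(14 - 111)*H(7, 1) = (14 - 111)*(5/(3*(-2 + √(9 + 7²)))) = -485/(3*(-2 + √(9 + 49))) = -485/(3*(-2 + √58))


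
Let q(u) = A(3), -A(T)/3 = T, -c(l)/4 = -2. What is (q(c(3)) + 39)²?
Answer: 900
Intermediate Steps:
c(l) = 8 (c(l) = -4*(-2) = 8)
A(T) = -3*T
q(u) = -9 (q(u) = -3*3 = -9)
(q(c(3)) + 39)² = (-9 + 39)² = 30² = 900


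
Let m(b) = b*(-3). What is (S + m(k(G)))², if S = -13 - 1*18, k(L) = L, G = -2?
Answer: 625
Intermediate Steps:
m(b) = -3*b
S = -31 (S = -13 - 18 = -31)
(S + m(k(G)))² = (-31 - 3*(-2))² = (-31 + 6)² = (-25)² = 625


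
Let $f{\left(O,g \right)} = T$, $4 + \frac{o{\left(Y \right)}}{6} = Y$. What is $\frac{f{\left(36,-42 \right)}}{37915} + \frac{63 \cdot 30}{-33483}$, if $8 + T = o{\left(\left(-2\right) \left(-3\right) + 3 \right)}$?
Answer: $- \frac{23640908}{423169315} \approx -0.055866$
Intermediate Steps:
$o{\left(Y \right)} = -24 + 6 Y$
$T = 22$ ($T = -8 - \left(24 - 6 \left(\left(-2\right) \left(-3\right) + 3\right)\right) = -8 - \left(24 - 6 \left(6 + 3\right)\right) = -8 + \left(-24 + 6 \cdot 9\right) = -8 + \left(-24 + 54\right) = -8 + 30 = 22$)
$f{\left(O,g \right)} = 22$
$\frac{f{\left(36,-42 \right)}}{37915} + \frac{63 \cdot 30}{-33483} = \frac{22}{37915} + \frac{63 \cdot 30}{-33483} = 22 \cdot \frac{1}{37915} + 1890 \left(- \frac{1}{33483}\right) = \frac{22}{37915} - \frac{630}{11161} = - \frac{23640908}{423169315}$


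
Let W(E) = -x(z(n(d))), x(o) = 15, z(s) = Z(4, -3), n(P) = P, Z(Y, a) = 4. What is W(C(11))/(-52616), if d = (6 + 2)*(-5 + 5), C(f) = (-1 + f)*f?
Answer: 15/52616 ≈ 0.00028508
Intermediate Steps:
C(f) = f*(-1 + f)
d = 0 (d = 8*0 = 0)
z(s) = 4
W(E) = -15 (W(E) = -1*15 = -15)
W(C(11))/(-52616) = -15/(-52616) = -15*(-1/52616) = 15/52616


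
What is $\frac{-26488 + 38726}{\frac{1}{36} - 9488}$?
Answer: $- \frac{440568}{341567} \approx -1.2898$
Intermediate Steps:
$\frac{-26488 + 38726}{\frac{1}{36} - 9488} = \frac{12238}{\frac{1}{36} - 9488} = \frac{12238}{- \frac{341567}{36}} = 12238 \left(- \frac{36}{341567}\right) = - \frac{440568}{341567}$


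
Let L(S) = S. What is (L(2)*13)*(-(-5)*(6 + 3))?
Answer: 1170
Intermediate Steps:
(L(2)*13)*(-(-5)*(6 + 3)) = (2*13)*(-(-5)*(6 + 3)) = 26*(-(-5)*9) = 26*(-1*(-45)) = 26*45 = 1170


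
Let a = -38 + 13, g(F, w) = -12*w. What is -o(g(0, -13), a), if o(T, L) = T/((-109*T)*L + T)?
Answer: -1/2726 ≈ -0.00036684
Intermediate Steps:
a = -25
o(T, L) = T/(T - 109*L*T) (o(T, L) = T/(-109*L*T + T) = T/(T - 109*L*T))
-o(g(0, -13), a) = -(-1)/(-1 + 109*(-25)) = -(-1)/(-1 - 2725) = -(-1)/(-2726) = -(-1)*(-1)/2726 = -1*1/2726 = -1/2726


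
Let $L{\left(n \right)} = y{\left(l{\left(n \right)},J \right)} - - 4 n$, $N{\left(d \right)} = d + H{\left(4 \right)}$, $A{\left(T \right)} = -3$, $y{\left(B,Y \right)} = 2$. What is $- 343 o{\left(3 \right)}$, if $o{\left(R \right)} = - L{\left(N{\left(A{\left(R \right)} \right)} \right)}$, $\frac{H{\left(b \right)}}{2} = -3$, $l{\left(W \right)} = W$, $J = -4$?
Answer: $-11662$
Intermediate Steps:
$H{\left(b \right)} = -6$ ($H{\left(b \right)} = 2 \left(-3\right) = -6$)
$N{\left(d \right)} = -6 + d$ ($N{\left(d \right)} = d - 6 = -6 + d$)
$L{\left(n \right)} = 2 + 4 n$ ($L{\left(n \right)} = 2 - - 4 n = 2 + 4 n$)
$o{\left(R \right)} = 34$ ($o{\left(R \right)} = - (2 + 4 \left(-6 - 3\right)) = - (2 + 4 \left(-9\right)) = - (2 - 36) = \left(-1\right) \left(-34\right) = 34$)
$- 343 o{\left(3 \right)} = \left(-343\right) 34 = -11662$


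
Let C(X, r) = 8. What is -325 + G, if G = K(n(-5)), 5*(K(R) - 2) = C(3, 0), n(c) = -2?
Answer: -1607/5 ≈ -321.40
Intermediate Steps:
K(R) = 18/5 (K(R) = 2 + (⅕)*8 = 2 + 8/5 = 18/5)
G = 18/5 ≈ 3.6000
-325 + G = -325 + 18/5 = -1607/5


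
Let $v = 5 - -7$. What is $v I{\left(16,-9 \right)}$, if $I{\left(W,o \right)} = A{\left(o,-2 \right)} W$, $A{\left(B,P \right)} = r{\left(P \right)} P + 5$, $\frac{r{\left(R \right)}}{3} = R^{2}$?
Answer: $-3648$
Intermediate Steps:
$r{\left(R \right)} = 3 R^{2}$
$v = 12$ ($v = 5 + 7 = 12$)
$A{\left(B,P \right)} = 5 + 3 P^{3}$ ($A{\left(B,P \right)} = 3 P^{2} P + 5 = 3 P^{3} + 5 = 5 + 3 P^{3}$)
$I{\left(W,o \right)} = - 19 W$ ($I{\left(W,o \right)} = \left(5 + 3 \left(-2\right)^{3}\right) W = \left(5 + 3 \left(-8\right)\right) W = \left(5 - 24\right) W = - 19 W$)
$v I{\left(16,-9 \right)} = 12 \left(\left(-19\right) 16\right) = 12 \left(-304\right) = -3648$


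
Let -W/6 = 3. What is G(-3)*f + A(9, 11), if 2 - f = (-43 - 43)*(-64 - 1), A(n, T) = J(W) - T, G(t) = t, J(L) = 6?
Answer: 16759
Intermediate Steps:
W = -18 (W = -6*3 = -18)
A(n, T) = 6 - T
f = -5588 (f = 2 - (-43 - 43)*(-64 - 1) = 2 - (-86)*(-65) = 2 - 1*5590 = 2 - 5590 = -5588)
G(-3)*f + A(9, 11) = -3*(-5588) + (6 - 1*11) = 16764 + (6 - 11) = 16764 - 5 = 16759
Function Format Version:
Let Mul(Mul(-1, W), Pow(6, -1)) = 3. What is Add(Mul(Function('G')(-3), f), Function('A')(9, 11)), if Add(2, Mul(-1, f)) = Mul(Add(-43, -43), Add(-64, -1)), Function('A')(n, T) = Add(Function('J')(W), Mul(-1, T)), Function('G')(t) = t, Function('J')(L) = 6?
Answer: 16759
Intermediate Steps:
W = -18 (W = Mul(-6, 3) = -18)
Function('A')(n, T) = Add(6, Mul(-1, T))
f = -5588 (f = Add(2, Mul(-1, Mul(Add(-43, -43), Add(-64, -1)))) = Add(2, Mul(-1, Mul(-86, -65))) = Add(2, Mul(-1, 5590)) = Add(2, -5590) = -5588)
Add(Mul(Function('G')(-3), f), Function('A')(9, 11)) = Add(Mul(-3, -5588), Add(6, Mul(-1, 11))) = Add(16764, Add(6, -11)) = Add(16764, -5) = 16759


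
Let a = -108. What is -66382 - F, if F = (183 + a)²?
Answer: -72007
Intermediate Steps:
F = 5625 (F = (183 - 108)² = 75² = 5625)
-66382 - F = -66382 - 1*5625 = -66382 - 5625 = -72007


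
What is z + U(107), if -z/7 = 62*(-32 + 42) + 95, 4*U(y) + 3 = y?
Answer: -4979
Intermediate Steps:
U(y) = -¾ + y/4
z = -5005 (z = -7*(62*(-32 + 42) + 95) = -7*(62*10 + 95) = -7*(620 + 95) = -7*715 = -5005)
z + U(107) = -5005 + (-¾ + (¼)*107) = -5005 + (-¾ + 107/4) = -5005 + 26 = -4979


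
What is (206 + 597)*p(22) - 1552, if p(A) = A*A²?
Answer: 8548792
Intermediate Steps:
p(A) = A³
(206 + 597)*p(22) - 1552 = (206 + 597)*22³ - 1552 = 803*10648 - 1552 = 8550344 - 1552 = 8548792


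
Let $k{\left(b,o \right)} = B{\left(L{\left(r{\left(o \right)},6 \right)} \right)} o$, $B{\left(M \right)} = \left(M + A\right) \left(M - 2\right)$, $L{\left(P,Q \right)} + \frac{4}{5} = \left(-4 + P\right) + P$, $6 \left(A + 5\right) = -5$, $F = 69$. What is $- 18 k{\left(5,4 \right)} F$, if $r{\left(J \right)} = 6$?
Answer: $- \frac{882648}{25} \approx -35306.0$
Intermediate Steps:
$A = - \frac{35}{6}$ ($A = -5 + \frac{1}{6} \left(-5\right) = -5 - \frac{5}{6} = - \frac{35}{6} \approx -5.8333$)
$L{\left(P,Q \right)} = - \frac{24}{5} + 2 P$ ($L{\left(P,Q \right)} = - \frac{4}{5} + \left(\left(-4 + P\right) + P\right) = - \frac{4}{5} + \left(-4 + 2 P\right) = - \frac{24}{5} + 2 P$)
$B{\left(M \right)} = \left(-2 + M\right) \left(- \frac{35}{6} + M\right)$ ($B{\left(M \right)} = \left(M - \frac{35}{6}\right) \left(M - 2\right) = \left(- \frac{35}{6} + M\right) \left(-2 + M\right) = \left(-2 + M\right) \left(- \frac{35}{6} + M\right)$)
$k{\left(b,o \right)} = \frac{533 o}{75}$ ($k{\left(b,o \right)} = \left(\frac{35}{3} + \left(- \frac{24}{5} + 2 \cdot 6\right)^{2} - \frac{47 \left(- \frac{24}{5} + 2 \cdot 6\right)}{6}\right) o = \left(\frac{35}{3} + \left(- \frac{24}{5} + 12\right)^{2} - \frac{47 \left(- \frac{24}{5} + 12\right)}{6}\right) o = \left(\frac{35}{3} + \left(\frac{36}{5}\right)^{2} - \frac{282}{5}\right) o = \left(\frac{35}{3} + \frac{1296}{25} - \frac{282}{5}\right) o = \frac{533 o}{75}$)
$- 18 k{\left(5,4 \right)} F = - 18 \cdot \frac{533}{75} \cdot 4 \cdot 69 = \left(-18\right) \frac{2132}{75} \cdot 69 = \left(- \frac{12792}{25}\right) 69 = - \frac{882648}{25}$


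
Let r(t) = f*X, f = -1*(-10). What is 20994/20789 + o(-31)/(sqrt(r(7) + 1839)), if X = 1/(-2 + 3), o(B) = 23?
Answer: 1380889/893927 ≈ 1.5447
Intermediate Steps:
f = 10
X = 1 (X = 1/1 = 1)
r(t) = 10 (r(t) = 10*1 = 10)
20994/20789 + o(-31)/(sqrt(r(7) + 1839)) = 20994/20789 + 23/(sqrt(10 + 1839)) = 20994*(1/20789) + 23/(sqrt(1849)) = 20994/20789 + 23/43 = 1380889/893927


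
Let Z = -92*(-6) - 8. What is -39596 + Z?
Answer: -39052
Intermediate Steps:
Z = 544 (Z = 552 - 8 = 544)
-39596 + Z = -39596 + 544 = -39052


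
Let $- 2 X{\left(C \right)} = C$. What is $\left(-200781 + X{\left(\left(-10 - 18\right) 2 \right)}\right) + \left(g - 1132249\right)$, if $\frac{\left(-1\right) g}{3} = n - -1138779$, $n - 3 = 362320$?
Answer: $-5836308$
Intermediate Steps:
$n = 362323$ ($n = 3 + 362320 = 362323$)
$X{\left(C \right)} = - \frac{C}{2}$
$g = -4503306$ ($g = - 3 \left(362323 - -1138779\right) = - 3 \left(362323 + 1138779\right) = \left(-3\right) 1501102 = -4503306$)
$\left(-200781 + X{\left(\left(-10 - 18\right) 2 \right)}\right) + \left(g - 1132249\right) = \left(-200781 - \frac{\left(-10 - 18\right) 2}{2}\right) - 5635555 = \left(-200781 - \frac{\left(-28\right) 2}{2}\right) - 5635555 = \left(-200781 - -28\right) - 5635555 = \left(-200781 + 28\right) - 5635555 = -200753 - 5635555 = -5836308$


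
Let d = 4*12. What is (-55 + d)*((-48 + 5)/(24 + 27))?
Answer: 301/51 ≈ 5.9020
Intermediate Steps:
d = 48
(-55 + d)*((-48 + 5)/(24 + 27)) = (-55 + 48)*((-48 + 5)/(24 + 27)) = -(-301)/51 = -7*(-43/51) = 301/51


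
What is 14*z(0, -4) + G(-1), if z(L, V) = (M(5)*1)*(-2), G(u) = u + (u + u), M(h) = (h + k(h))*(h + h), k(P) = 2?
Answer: -1963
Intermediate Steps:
M(h) = 2*h*(2 + h) (M(h) = (h + 2)*(h + h) = (2 + h)*(2*h) = 2*h*(2 + h))
G(u) = 3*u (G(u) = u + 2*u = 3*u)
z(L, V) = -140 (z(L, V) = ((2*5*(2 + 5))*1)*(-2) = ((2*5*7)*1)*(-2) = (70*1)*(-2) = 70*(-2) = -140)
14*z(0, -4) + G(-1) = 14*(-140) + 3*(-1) = -1960 - 3 = -1963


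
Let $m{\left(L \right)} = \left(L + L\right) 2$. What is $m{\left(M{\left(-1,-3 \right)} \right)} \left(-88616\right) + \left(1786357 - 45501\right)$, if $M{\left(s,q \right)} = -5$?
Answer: $3513176$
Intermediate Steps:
$m{\left(L \right)} = 4 L$ ($m{\left(L \right)} = 2 L 2 = 4 L$)
$m{\left(M{\left(-1,-3 \right)} \right)} \left(-88616\right) + \left(1786357 - 45501\right) = 4 \left(-5\right) \left(-88616\right) + \left(1786357 - 45501\right) = \left(-20\right) \left(-88616\right) + \left(1786357 - 45501\right) = 1772320 + 1740856 = 3513176$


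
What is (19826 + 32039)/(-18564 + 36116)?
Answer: 51865/17552 ≈ 2.9549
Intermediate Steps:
(19826 + 32039)/(-18564 + 36116) = 51865/17552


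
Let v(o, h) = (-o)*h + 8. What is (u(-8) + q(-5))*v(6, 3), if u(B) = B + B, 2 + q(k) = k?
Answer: 230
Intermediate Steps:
v(o, h) = 8 - h*o (v(o, h) = -h*o + 8 = 8 - h*o)
q(k) = -2 + k
u(B) = 2*B
(u(-8) + q(-5))*v(6, 3) = (2*(-8) + (-2 - 5))*(8 - 1*3*6) = (-16 - 7)*(8 - 18) = -23*(-10) = 230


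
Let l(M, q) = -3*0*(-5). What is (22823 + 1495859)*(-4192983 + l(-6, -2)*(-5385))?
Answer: -6367807808406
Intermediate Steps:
l(M, q) = 0 (l(M, q) = 0*(-5) = 0)
(22823 + 1495859)*(-4192983 + l(-6, -2)*(-5385)) = (22823 + 1495859)*(-4192983 + 0*(-5385)) = 1518682*(-4192983 + 0) = 1518682*(-4192983) = -6367807808406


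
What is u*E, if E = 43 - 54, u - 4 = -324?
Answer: 3520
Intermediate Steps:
u = -320 (u = 4 - 324 = -320)
E = -11
u*E = -320*(-11) = 3520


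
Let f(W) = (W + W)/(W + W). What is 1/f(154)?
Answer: 1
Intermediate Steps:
f(W) = 1 (f(W) = (2*W)/((2*W)) = (2*W)*(1/(2*W)) = 1)
1/f(154) = 1/1 = 1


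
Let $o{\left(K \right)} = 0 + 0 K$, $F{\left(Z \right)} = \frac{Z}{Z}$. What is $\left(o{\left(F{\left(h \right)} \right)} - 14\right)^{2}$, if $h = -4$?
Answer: $196$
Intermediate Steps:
$F{\left(Z \right)} = 1$
$o{\left(K \right)} = 0$ ($o{\left(K \right)} = 0 + 0 = 0$)
$\left(o{\left(F{\left(h \right)} \right)} - 14\right)^{2} = \left(0 - 14\right)^{2} = \left(-14\right)^{2} = 196$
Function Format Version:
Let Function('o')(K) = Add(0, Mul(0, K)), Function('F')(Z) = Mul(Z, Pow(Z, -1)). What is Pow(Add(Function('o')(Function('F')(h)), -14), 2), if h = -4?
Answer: 196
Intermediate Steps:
Function('F')(Z) = 1
Function('o')(K) = 0 (Function('o')(K) = Add(0, 0) = 0)
Pow(Add(Function('o')(Function('F')(h)), -14), 2) = Pow(Add(0, -14), 2) = Pow(-14, 2) = 196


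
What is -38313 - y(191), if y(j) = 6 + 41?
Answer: -38360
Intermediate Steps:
y(j) = 47
-38313 - y(191) = -38313 - 1*47 = -38313 - 47 = -38360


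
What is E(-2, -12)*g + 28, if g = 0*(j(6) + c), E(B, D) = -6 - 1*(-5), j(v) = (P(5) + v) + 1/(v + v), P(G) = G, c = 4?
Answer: 28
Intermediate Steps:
j(v) = 5 + v + 1/(2*v) (j(v) = (5 + v) + 1/(v + v) = (5 + v) + 1/(2*v) = 5 + v + 1/(2*v))
E(B, D) = -1 (E(B, D) = -6 + 5 = -1)
g = 0 (g = 0*((5 + 6 + (½)/6) + 4) = 0*((5 + 6 + (½)*(⅙)) + 4) = 0*((5 + 6 + 1/12) + 4) = 0*(133/12 + 4) = 0*(181/12) = 0)
E(-2, -12)*g + 28 = -1*0 + 28 = 0 + 28 = 28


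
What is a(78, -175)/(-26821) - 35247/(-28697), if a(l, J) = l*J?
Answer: 1337073837/769682237 ≈ 1.7372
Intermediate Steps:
a(l, J) = J*l
a(78, -175)/(-26821) - 35247/(-28697) = -175*78/(-26821) - 35247/(-28697) = -13650*(-1/26821) - 35247*(-1/28697) = 13650/26821 + 35247/28697 = 1337073837/769682237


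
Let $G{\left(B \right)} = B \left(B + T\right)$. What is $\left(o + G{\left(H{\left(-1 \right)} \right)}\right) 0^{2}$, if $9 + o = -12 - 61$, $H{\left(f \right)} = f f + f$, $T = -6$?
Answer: $0$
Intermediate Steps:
$H{\left(f \right)} = f + f^{2}$ ($H{\left(f \right)} = f^{2} + f = f + f^{2}$)
$G{\left(B \right)} = B \left(-6 + B\right)$ ($G{\left(B \right)} = B \left(B - 6\right) = B \left(-6 + B\right)$)
$o = -82$ ($o = -9 - 73 = -82$)
$\left(o + G{\left(H{\left(-1 \right)} \right)}\right) 0^{2} = \left(-82 + - (1 - 1) \left(-6 - \left(1 - 1\right)\right)\right) 0^{2} = \left(-82 + \left(-1\right) 0 \left(-6 - 0\right)\right) 0 = \left(-82 + 0 \left(-6 + 0\right)\right) 0 = \left(-82 + 0 \left(-6\right)\right) 0 = \left(-82 + 0\right) 0 = \left(-82\right) 0 = 0$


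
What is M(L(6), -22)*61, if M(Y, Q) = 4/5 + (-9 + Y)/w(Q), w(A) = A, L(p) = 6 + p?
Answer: 4453/110 ≈ 40.482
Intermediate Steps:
M(Y, Q) = 4/5 + (-9 + Y)/Q
M(L(6), -22)*61 = ((-9 + (6 + 6) + (4/5)*(-22))/(-22))*61 = -(-9 + 12 - 88/5)/22*61 = -1/22*(-73/5)*61 = (73/110)*61 = 4453/110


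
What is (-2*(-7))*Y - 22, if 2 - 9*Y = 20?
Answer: -50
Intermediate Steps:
Y = -2 (Y = 2/9 - 1/9*20 = 2/9 - 20/9 = -2)
(-2*(-7))*Y - 22 = -2*(-7)*(-2) - 22 = 14*(-2) - 22 = -28 - 22 = -50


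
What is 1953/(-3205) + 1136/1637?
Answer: 443819/5246585 ≈ 0.084592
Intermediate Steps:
1953/(-3205) + 1136/1637 = 1953*(-1/3205) + 1136*(1/1637) = -1953/3205 + 1136/1637 = 443819/5246585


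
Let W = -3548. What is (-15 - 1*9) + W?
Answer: -3572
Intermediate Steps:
(-15 - 1*9) + W = (-15 - 1*9) - 3548 = (-15 - 9) - 3548 = -24 - 3548 = -3572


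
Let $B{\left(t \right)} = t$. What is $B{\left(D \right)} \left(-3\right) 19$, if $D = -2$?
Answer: $114$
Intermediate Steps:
$B{\left(D \right)} \left(-3\right) 19 = \left(-2\right) \left(-3\right) 19 = 6 \cdot 19 = 114$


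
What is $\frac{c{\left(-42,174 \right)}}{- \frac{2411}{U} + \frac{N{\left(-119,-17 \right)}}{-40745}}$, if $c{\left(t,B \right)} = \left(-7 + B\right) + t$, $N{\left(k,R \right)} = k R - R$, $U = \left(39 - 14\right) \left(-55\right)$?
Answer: $\frac{1400609375}{19086239} \approx 73.383$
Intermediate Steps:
$U = -1375$ ($U = 25 \left(-55\right) = -1375$)
$N{\left(k,R \right)} = - R + R k$ ($N{\left(k,R \right)} = R k - R = - R + R k$)
$c{\left(t,B \right)} = -7 + B + t$
$\frac{c{\left(-42,174 \right)}}{- \frac{2411}{U} + \frac{N{\left(-119,-17 \right)}}{-40745}} = \frac{-7 + 174 - 42}{- \frac{2411}{-1375} + \frac{\left(-17\right) \left(-1 - 119\right)}{-40745}} = \frac{125}{\left(-2411\right) \left(- \frac{1}{1375}\right) + \left(-17\right) \left(-120\right) \left(- \frac{1}{40745}\right)} = \frac{125}{\frac{2411}{1375} + 2040 \left(- \frac{1}{40745}\right)} = \frac{125}{\frac{2411}{1375} - \frac{408}{8149}} = \frac{125}{\frac{19086239}{11204875}} = 125 \cdot \frac{11204875}{19086239} = \frac{1400609375}{19086239}$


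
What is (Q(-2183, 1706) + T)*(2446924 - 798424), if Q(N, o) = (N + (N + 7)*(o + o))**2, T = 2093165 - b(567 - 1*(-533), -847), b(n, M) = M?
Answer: 90924337482035494500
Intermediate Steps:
T = 2094012 (T = 2093165 - 1*(-847) = 2093165 + 847 = 2094012)
Q(N, o) = (N + 2*o*(7 + N))**2 (Q(N, o) = (N + (7 + N)*(2*o))**2 = (N + 2*o*(7 + N))**2)
(Q(-2183, 1706) + T)*(2446924 - 798424) = ((-2183 + 14*1706 + 2*(-2183)*1706)**2 + 2094012)*(2446924 - 798424) = ((-2183 + 23884 - 7448396)**2 + 2094012)*1648500 = ((-7426695)**2 + 2094012)*1648500 = (55155798623025 + 2094012)*1648500 = 55155800717037*1648500 = 90924337482035494500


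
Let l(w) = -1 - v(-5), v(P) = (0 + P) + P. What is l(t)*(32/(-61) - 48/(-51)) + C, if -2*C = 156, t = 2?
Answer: -76998/1037 ≈ -74.251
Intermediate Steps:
C = -78 (C = -1/2*156 = -78)
v(P) = 2*P (v(P) = P + P = 2*P)
l(w) = 9 (l(w) = -1 - 2*(-5) = -1 - 1*(-10) = -1 + 10 = 9)
l(t)*(32/(-61) - 48/(-51)) + C = 9*(32/(-61) - 48/(-51)) - 78 = 9*(32*(-1/61) - 48*(-1/51)) - 78 = 9*(-32/61 + 16/17) - 78 = 9*(432/1037) - 78 = 3888/1037 - 78 = -76998/1037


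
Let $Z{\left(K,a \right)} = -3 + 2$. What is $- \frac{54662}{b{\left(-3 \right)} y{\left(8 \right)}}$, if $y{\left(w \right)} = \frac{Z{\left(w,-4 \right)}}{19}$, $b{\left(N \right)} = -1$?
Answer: $-1038578$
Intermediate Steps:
$Z{\left(K,a \right)} = -1$
$y{\left(w \right)} = - \frac{1}{19}$
$- \frac{54662}{b{\left(-3 \right)} y{\left(8 \right)}} = - \frac{54662}{\left(-1\right) \left(- \frac{1}{19}\right)} = - 54662 \frac{1}{\frac{1}{19}} = \left(-54662\right) 19 = -1038578$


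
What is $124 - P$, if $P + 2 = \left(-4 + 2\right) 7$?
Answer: $140$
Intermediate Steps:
$P = -16$ ($P = -2 + \left(-4 + 2\right) 7 = -2 - 14 = -16$)
$124 - P = 124 - -16 = 124 + 16 = 140$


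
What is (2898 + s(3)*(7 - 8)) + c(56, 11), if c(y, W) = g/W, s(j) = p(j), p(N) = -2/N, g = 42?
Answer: 95782/33 ≈ 2902.5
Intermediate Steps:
s(j) = -2/j
c(y, W) = 42/W
(2898 + s(3)*(7 - 8)) + c(56, 11) = (2898 + (-2/3)*(7 - 8)) + 42/11 = (2898 - 2*⅓*(-1)) + 42*(1/11) = (2898 - ⅔*(-1)) + 42/11 = (2898 + ⅔) + 42/11 = 8696/3 + 42/11 = 95782/33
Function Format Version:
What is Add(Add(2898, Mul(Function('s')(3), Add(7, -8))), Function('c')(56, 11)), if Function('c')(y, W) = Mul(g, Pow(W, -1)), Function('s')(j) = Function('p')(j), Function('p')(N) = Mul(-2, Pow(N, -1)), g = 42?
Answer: Rational(95782, 33) ≈ 2902.5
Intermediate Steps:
Function('s')(j) = Mul(-2, Pow(j, -1))
Function('c')(y, W) = Mul(42, Pow(W, -1))
Add(Add(2898, Mul(Function('s')(3), Add(7, -8))), Function('c')(56, 11)) = Add(Add(2898, Mul(Mul(-2, Pow(3, -1)), Add(7, -8))), Mul(42, Pow(11, -1))) = Add(Add(2898, Mul(Mul(-2, Rational(1, 3)), -1)), Mul(42, Rational(1, 11))) = Add(Add(2898, Mul(Rational(-2, 3), -1)), Rational(42, 11)) = Add(Add(2898, Rational(2, 3)), Rational(42, 11)) = Add(Rational(8696, 3), Rational(42, 11)) = Rational(95782, 33)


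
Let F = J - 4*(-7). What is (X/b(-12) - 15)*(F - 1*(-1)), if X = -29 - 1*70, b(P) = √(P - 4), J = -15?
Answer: -210 + 693*I/2 ≈ -210.0 + 346.5*I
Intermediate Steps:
b(P) = √(-4 + P)
X = -99 (X = -29 - 70 = -99)
F = 13 (F = -15 - 4*(-7) = -15 - 1*(-28) = -15 + 28 = 13)
(X/b(-12) - 15)*(F - 1*(-1)) = (-99/√(-4 - 12) - 15)*(13 - 1*(-1)) = (-99*(-I/4) - 15)*(13 + 1) = (-99*(-I/4) - 15)*14 = (-(-99)*I/4 - 15)*14 = (99*I/4 - 15)*14 = (-15 + 99*I/4)*14 = -210 + 693*I/2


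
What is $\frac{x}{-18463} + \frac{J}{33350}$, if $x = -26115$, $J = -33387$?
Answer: $\frac{254511069}{615741050} \approx 0.41334$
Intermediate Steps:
$\frac{x}{-18463} + \frac{J}{33350} = - \frac{26115}{-18463} - \frac{33387}{33350} = \left(-26115\right) \left(- \frac{1}{18463}\right) - \frac{33387}{33350} = \frac{26115}{18463} - \frac{33387}{33350} = \frac{254511069}{615741050}$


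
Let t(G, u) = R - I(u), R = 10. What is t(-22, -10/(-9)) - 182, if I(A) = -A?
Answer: -1538/9 ≈ -170.89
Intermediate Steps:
t(G, u) = 10 + u (t(G, u) = 10 - (-1)*u = 10 + u)
t(-22, -10/(-9)) - 182 = (10 - 10/(-9)) - 182 = (10 - 10*(-⅑)) - 182 = (10 + 10/9) - 182 = 100/9 - 182 = -1538/9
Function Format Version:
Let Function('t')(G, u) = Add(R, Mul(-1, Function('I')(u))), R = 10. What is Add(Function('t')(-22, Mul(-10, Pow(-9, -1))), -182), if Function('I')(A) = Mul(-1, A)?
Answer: Rational(-1538, 9) ≈ -170.89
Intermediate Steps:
Function('t')(G, u) = Add(10, u) (Function('t')(G, u) = Add(10, Mul(-1, Mul(-1, u))) = Add(10, u))
Add(Function('t')(-22, Mul(-10, Pow(-9, -1))), -182) = Add(Add(10, Mul(-10, Pow(-9, -1))), -182) = Add(Add(10, Mul(-10, Rational(-1, 9))), -182) = Add(Add(10, Rational(10, 9)), -182) = Add(Rational(100, 9), -182) = Rational(-1538, 9)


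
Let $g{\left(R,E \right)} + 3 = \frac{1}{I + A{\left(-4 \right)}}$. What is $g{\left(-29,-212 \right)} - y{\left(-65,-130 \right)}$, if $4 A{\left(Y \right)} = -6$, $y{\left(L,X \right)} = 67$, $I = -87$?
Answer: $- \frac{12392}{177} \approx -70.011$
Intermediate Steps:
$A{\left(Y \right)} = - \frac{3}{2}$ ($A{\left(Y \right)} = \frac{1}{4} \left(-6\right) = - \frac{3}{2}$)
$g{\left(R,E \right)} = - \frac{533}{177}$ ($g{\left(R,E \right)} = -3 + \frac{1}{-87 - \frac{3}{2}} = -3 + \frac{1}{- \frac{177}{2}} = -3 - \frac{2}{177} = - \frac{533}{177}$)
$g{\left(-29,-212 \right)} - y{\left(-65,-130 \right)} = - \frac{533}{177} - 67 = - \frac{12392}{177}$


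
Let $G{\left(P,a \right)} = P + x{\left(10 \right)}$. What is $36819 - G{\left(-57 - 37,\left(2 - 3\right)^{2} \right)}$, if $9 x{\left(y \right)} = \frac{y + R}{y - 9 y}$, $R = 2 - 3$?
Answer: $\frac{2953041}{80} \approx 36913.0$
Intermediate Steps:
$R = -1$
$x{\left(y \right)} = - \frac{-1 + y}{72 y}$ ($x{\left(y \right)} = \frac{\left(y - 1\right) \frac{1}{y - 9 y}}{9} = \frac{\left(-1 + y\right) \frac{1}{\left(-8\right) y}}{9} = \frac{\left(-1 + y\right) \left(- \frac{1}{8 y}\right)}{9} = \frac{\left(- \frac{1}{8}\right) \frac{1}{y} \left(-1 + y\right)}{9} = - \frac{-1 + y}{72 y}$)
$G{\left(P,a \right)} = - \frac{1}{80} + P$ ($G{\left(P,a \right)} = P + \frac{1 - 10}{72 \cdot 10} = P + \frac{1}{72} \cdot \frac{1}{10} \left(1 - 10\right) = P + \frac{1}{72} \cdot \frac{1}{10} \left(-9\right) = P - \frac{1}{80} = - \frac{1}{80} + P$)
$36819 - G{\left(-57 - 37,\left(2 - 3\right)^{2} \right)} = 36819 - \left(- \frac{1}{80} - 94\right) = 36819 - - \frac{7521}{80} = 36819 + \frac{7521}{80} = \frac{2953041}{80}$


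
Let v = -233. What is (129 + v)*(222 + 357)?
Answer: -60216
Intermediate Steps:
(129 + v)*(222 + 357) = (129 - 233)*(222 + 357) = -104*579 = -60216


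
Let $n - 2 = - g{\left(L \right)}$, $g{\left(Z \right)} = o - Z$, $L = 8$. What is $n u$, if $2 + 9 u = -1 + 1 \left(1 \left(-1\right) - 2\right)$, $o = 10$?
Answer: $0$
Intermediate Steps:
$g{\left(Z \right)} = 10 - Z$
$n = 0$ ($n = 2 - \left(10 - 8\right) = 2 - 2 = 0$)
$u = - \frac{2}{3}$ ($u = - \frac{2}{9} + \frac{-1 + 1 \left(1 \left(-1\right) - 2\right)}{9} = - \frac{2}{9} + \frac{-1 + 1 \left(-1 - 2\right)}{9} = - \frac{2}{9} + \frac{-1 + 1 \left(-3\right)}{9} = - \frac{2}{9} + \frac{-1 - 3}{9} = - \frac{2}{9} + \frac{1}{9} \left(-4\right) = - \frac{2}{9} - \frac{4}{9} = - \frac{2}{3} \approx -0.66667$)
$n u = 0 \left(- \frac{2}{3}\right) = 0$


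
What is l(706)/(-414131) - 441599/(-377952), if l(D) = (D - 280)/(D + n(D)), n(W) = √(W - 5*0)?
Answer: 42976707666031/36782585332320 + 71*√706/34354237105 ≈ 1.1684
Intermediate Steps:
n(W) = √W (n(W) = √(W + 0) = √W)
l(D) = (-280 + D)/(D + √D) (l(D) = (D - 280)/(D + √D) = (-280 + D)/(D + √D))
l(706)/(-414131) - 441599/(-377952) = ((-280 + 706)/(706 + √706))/(-414131) - 441599/(-377952) = (426/(706 + √706))*(-1/414131) - 441599*(-1/377952) = (426/(706 + √706))*(-1/414131) + 441599/377952 = -426/(414131*(706 + √706)) + 441599/377952 = 441599/377952 - 426/(414131*(706 + √706))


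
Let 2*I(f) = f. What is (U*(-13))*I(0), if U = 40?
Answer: 0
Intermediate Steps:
I(f) = f/2
(U*(-13))*I(0) = (40*(-13))*((1/2)*0) = -520*0 = 0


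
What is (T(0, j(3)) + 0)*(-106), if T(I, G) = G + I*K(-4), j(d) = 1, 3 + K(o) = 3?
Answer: -106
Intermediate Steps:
K(o) = 0 (K(o) = -3 + 3 = 0)
T(I, G) = G (T(I, G) = G + I*0 = G + 0 = G)
(T(0, j(3)) + 0)*(-106) = (1 + 0)*(-106) = 1*(-106) = -106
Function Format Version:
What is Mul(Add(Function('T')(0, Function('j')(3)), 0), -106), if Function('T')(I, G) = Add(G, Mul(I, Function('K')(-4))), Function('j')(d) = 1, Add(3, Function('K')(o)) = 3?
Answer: -106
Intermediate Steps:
Function('K')(o) = 0 (Function('K')(o) = Add(-3, 3) = 0)
Function('T')(I, G) = G (Function('T')(I, G) = Add(G, Mul(I, 0)) = Add(G, 0) = G)
Mul(Add(Function('T')(0, Function('j')(3)), 0), -106) = Mul(Add(1, 0), -106) = Mul(1, -106) = -106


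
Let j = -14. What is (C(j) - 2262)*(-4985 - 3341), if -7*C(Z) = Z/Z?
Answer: 131842210/7 ≈ 1.8835e+7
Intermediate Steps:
C(Z) = -⅐ (C(Z) = -Z/(7*Z) = -⅐*1 = -⅐)
(C(j) - 2262)*(-4985 - 3341) = (-⅐ - 2262)*(-4985 - 3341) = -15835/7*(-8326) = 131842210/7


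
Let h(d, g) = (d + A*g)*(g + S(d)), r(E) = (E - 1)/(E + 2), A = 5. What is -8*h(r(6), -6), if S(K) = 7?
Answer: 235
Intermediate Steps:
r(E) = (-1 + E)/(2 + E)
h(d, g) = (7 + g)*(d + 5*g) (h(d, g) = (d + 5*g)*(g + 7) = (d + 5*g)*(7 + g) = (7 + g)*(d + 5*g))
-8*h(r(6), -6) = -8*(5*(-6)² + 7*((-1 + 6)/(2 + 6)) + 35*(-6) + ((-1 + 6)/(2 + 6))*(-6)) = -8*(5*36 + 7*(5/8) - 210 + (5/8)*(-6)) = -8*(180 + 7*((⅛)*5) - 210 + ((⅛)*5)*(-6)) = -8*(180 + 7*(5/8) - 210 + (5/8)*(-6)) = -8*(180 + 35/8 - 210 - 15/4) = -8*(-235)/8 = -1*(-235) = 235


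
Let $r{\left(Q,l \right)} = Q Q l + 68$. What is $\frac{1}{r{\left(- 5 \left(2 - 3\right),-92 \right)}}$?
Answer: $- \frac{1}{2232} \approx -0.00044803$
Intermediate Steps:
$r{\left(Q,l \right)} = 68 + l Q^{2}$ ($r{\left(Q,l \right)} = Q^{2} l + 68 = l Q^{2} + 68 = 68 + l Q^{2}$)
$\frac{1}{r{\left(- 5 \left(2 - 3\right),-92 \right)}} = \frac{1}{68 - 92 \left(- 5 \left(2 - 3\right)\right)^{2}} = \frac{1}{68 - 92 \left(\left(-5\right) \left(-1\right)\right)^{2}} = \frac{1}{68 - 92 \cdot 5^{2}} = \frac{1}{68 - 2300} = \frac{1}{-2232} = - \frac{1}{2232}$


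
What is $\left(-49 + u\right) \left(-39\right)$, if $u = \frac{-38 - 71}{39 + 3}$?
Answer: $\frac{28171}{14} \approx 2012.2$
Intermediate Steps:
$u = - \frac{109}{42} \approx -2.5952$
$\left(-49 + u\right) \left(-39\right) = \left(-49 - \frac{109}{42}\right) \left(-39\right) = \left(- \frac{2167}{42}\right) \left(-39\right) = \frac{28171}{14}$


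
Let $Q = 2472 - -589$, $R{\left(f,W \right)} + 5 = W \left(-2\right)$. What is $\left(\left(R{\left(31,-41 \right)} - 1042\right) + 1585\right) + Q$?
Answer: $3681$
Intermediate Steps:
$R{\left(f,W \right)} = -5 - 2 W$ ($R{\left(f,W \right)} = -5 + W \left(-2\right) = -5 - 2 W$)
$Q = 3061$ ($Q = 2472 + 589 = 3061$)
$\left(\left(R{\left(31,-41 \right)} - 1042\right) + 1585\right) + Q = \left(\left(\left(-5 - -82\right) - 1042\right) + 1585\right) + 3061 = \left(\left(\left(-5 + 82\right) - 1042\right) + 1585\right) + 3061 = \left(\left(77 - 1042\right) + 1585\right) + 3061 = \left(-965 + 1585\right) + 3061 = 620 + 3061 = 3681$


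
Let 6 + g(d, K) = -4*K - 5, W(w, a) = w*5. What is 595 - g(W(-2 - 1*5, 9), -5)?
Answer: 586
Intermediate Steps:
W(w, a) = 5*w
g(d, K) = -11 - 4*K (g(d, K) = -6 + (-4*K - 5) = -6 + (-5 - 4*K) = -11 - 4*K)
595 - g(W(-2 - 1*5, 9), -5) = 595 - (-11 - 4*(-5)) = 595 - (-11 + 20) = 595 - 1*9 = 595 - 9 = 586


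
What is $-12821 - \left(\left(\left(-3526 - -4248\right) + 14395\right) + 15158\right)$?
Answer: $-43096$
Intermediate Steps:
$-12821 - \left(\left(\left(-3526 - -4248\right) + 14395\right) + 15158\right) = -12821 - \left(\left(\left(-3526 + 4248\right) + 14395\right) + 15158\right) = -12821 - \left(\left(722 + 14395\right) + 15158\right) = -12821 - \left(15117 + 15158\right) = -12821 - 30275 = -43096$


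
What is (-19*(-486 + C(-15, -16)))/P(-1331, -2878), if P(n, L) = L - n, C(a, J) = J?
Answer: -9538/1547 ≈ -6.1655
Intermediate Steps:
(-19*(-486 + C(-15, -16)))/P(-1331, -2878) = (-19*(-486 - 16))/(-2878 - 1*(-1331)) = (-19*(-502))/(-2878 + 1331) = 9538/(-1547) = 9538*(-1/1547) = -9538/1547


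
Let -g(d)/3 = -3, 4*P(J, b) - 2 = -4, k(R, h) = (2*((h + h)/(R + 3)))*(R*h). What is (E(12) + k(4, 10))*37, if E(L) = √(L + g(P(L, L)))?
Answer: 59200/7 + 37*√21 ≈ 8626.7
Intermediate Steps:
k(R, h) = 4*R*h²/(3 + R) (k(R, h) = (2*((2*h)/(3 + R)))*(R*h) = (2*(2*h/(3 + R)))*(R*h) = (4*h/(3 + R))*(R*h) = 4*R*h²/(3 + R))
P(J, b) = -½ (P(J, b) = ½ + (¼)*(-4) = ½ - 1 = -½)
g(d) = 9 (g(d) = -3*(-3) = 9)
E(L) = √(9 + L) (E(L) = √(L + 9) = √(9 + L))
(E(12) + k(4, 10))*37 = (√(9 + 12) + 4*4*10²/(3 + 4))*37 = (√21 + 4*4*100/7)*37 = (√21 + 4*4*100*(⅐))*37 = (√21 + 1600/7)*37 = (1600/7 + √21)*37 = 59200/7 + 37*√21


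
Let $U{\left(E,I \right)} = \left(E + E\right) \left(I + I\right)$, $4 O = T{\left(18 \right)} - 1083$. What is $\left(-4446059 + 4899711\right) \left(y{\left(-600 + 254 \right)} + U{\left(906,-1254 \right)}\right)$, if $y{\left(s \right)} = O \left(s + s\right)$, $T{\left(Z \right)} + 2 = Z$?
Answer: $-1977879623060$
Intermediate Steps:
$T{\left(Z \right)} = -2 + Z$
$O = - \frac{1067}{4}$ ($O = \frac{\left(-2 + 18\right) - 1083}{4} = \frac{16 - 1083}{4} = \frac{1}{4} \left(-1067\right) = - \frac{1067}{4} \approx -266.75$)
$U{\left(E,I \right)} = 4 E I$ ($U{\left(E,I \right)} = 2 E 2 I = 4 E I$)
$y{\left(s \right)} = - \frac{1067 s}{2}$ ($y{\left(s \right)} = - \frac{1067 \left(s + s\right)}{4} = - \frac{1067 \cdot 2 s}{4} = - \frac{1067 s}{2}$)
$\left(-4446059 + 4899711\right) \left(y{\left(-600 + 254 \right)} + U{\left(906,-1254 \right)}\right) = \left(-4446059 + 4899711\right) \left(- \frac{1067 \left(-600 + 254\right)}{2} + 4 \cdot 906 \left(-1254\right)\right) = 453652 \left(\left(- \frac{1067}{2}\right) \left(-346\right) - 4544496\right) = 453652 \left(184591 - 4544496\right) = 453652 \left(-4359905\right) = -1977879623060$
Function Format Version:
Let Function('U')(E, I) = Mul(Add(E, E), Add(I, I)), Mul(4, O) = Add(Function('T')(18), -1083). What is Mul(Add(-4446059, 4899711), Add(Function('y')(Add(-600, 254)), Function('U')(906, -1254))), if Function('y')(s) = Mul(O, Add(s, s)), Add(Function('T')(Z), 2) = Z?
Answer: -1977879623060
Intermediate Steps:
Function('T')(Z) = Add(-2, Z)
O = Rational(-1067, 4) (O = Mul(Rational(1, 4), Add(Add(-2, 18), -1083)) = Mul(Rational(1, 4), Add(16, -1083)) = Mul(Rational(1, 4), -1067) = Rational(-1067, 4) ≈ -266.75)
Function('U')(E, I) = Mul(4, E, I) (Function('U')(E, I) = Mul(Mul(2, E), Mul(2, I)) = Mul(4, E, I))
Function('y')(s) = Mul(Rational(-1067, 2), s) (Function('y')(s) = Mul(Rational(-1067, 4), Add(s, s)) = Mul(Rational(-1067, 4), Mul(2, s)) = Mul(Rational(-1067, 2), s))
Mul(Add(-4446059, 4899711), Add(Function('y')(Add(-600, 254)), Function('U')(906, -1254))) = Mul(Add(-4446059, 4899711), Add(Mul(Rational(-1067, 2), Add(-600, 254)), Mul(4, 906, -1254))) = Mul(453652, Add(Mul(Rational(-1067, 2), -346), -4544496)) = Mul(453652, Add(184591, -4544496)) = Mul(453652, -4359905) = -1977879623060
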